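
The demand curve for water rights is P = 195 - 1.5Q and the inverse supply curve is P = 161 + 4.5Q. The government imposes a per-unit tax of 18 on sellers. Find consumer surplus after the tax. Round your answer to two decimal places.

Without the tax, 195 - 1.5Q = 161 + 4.5Q so Q* = 5.6667 and P* = 186.5.
A tax on sellers shifts supply up by 18: 195 - 1.5Q = 161 + 4.5Q + 18, so Q_t = 2.6667. Buyers pay P_b = 191; sellers receive P_s = P_b - 18 = 173.
Consumer surplus is the triangle under demand above P_b: (1/2)(2.6667)(195 - 191) = 5.3333.

5.33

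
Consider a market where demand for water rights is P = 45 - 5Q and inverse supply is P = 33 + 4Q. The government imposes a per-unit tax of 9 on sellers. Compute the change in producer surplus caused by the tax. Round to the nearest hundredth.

Without the tax, 45 - 5Q = 33 + 4Q so Q* = 1.3333 and P* = 38.3333.
A tax on sellers shifts supply up by 9: 45 - 5Q = 33 + 4Q + 9, so Q_t = 0.3333. Buyers pay P_b = 43.3333; sellers receive P_s = P_b - 9 = 34.3333.
Producers lose the trapezoid between P_s and P* out to Q_t plus the triangle from Q_t to Q*: change in PS = 0.2222 - 3.5556 = -3.3333.

-3.33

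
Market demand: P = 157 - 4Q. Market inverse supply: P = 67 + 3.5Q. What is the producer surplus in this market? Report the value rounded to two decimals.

Setting demand equal to supply, 90 = 7.5Q, so Q* = 12 and P* = 109.
Producer surplus is the triangle above supply below P*: (1/2)(12)(109 - 67) = (1/2)(12)(42) = 252.

252.00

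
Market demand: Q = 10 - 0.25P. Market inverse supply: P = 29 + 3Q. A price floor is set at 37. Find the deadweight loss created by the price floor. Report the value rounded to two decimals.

Rewriting demand in inverse form: P = 40 - 4Q.
Without the control, 40 - 4Q = 29 + 3Q so Q* = 1.5714 and P* = 33.7143.
At P = 37, buyers demand (40 - 37)/4 = 0.75 while sellers would supply more, so the quantity traded is 0.75 at price 37.
At Q = 0.75 the demand price is 37 and the supply price is 31.25. Deadweight loss is the triangle between the curves from 0.75 to 1.5714: (1/2)(37 - 31.25)(1.5714 - 0.75) = 2.3616.

2.36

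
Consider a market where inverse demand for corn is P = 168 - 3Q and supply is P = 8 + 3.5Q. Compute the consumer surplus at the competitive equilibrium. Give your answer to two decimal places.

908.88

Set 168 - 3Q = 8 + 3.5Q, which gives 160 = 6.5Q, so Q* = 24.6154 and P* = 168 - 3(24.6154) = 94.1538.
Consumer surplus is the triangle under demand above P*: (1/2)(24.6154)(168 - 94.1538) = (1/2)(24.6154)(73.8462) = 908.8757.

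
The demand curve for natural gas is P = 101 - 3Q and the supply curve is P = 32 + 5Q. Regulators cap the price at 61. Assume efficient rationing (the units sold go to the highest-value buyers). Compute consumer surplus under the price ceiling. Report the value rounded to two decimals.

181.54

Free-market equilibrium: 101 - 3Q = 32 + 5Q gives Q* = 8.625, P* = 75.125.
At the ceiling price 61, quantity supplied is (61 - 32)/5 = 5.8; supply is the short side, so Q = 5.8 trades at P = 61.
The demand price at Q = 5.8 is 83.6. CS is the trapezoid between demand and 61 over [0, 5.8]: (1/2)[(101 - 61) + (83.6 - 61)](5.8) = 181.54.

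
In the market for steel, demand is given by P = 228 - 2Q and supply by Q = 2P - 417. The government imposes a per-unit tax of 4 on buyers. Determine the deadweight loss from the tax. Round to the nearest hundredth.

3.20

Rewriting supply in inverse form: P = 208.5 + 0.5Q.
Pre-tax equilibrium: 228 - 2Q = 208.5 + 0.5Q gives Q* = 7.8, P* = 212.4.
With the tax, buyers' net willingness to pay falls by 4: (228 - 4) - 2Q = 208.5 + 0.5Q, so Q_t = 6.2. Buyers pay P_b = 215.6; sellers receive P_s = P_b - 4 = 211.6.
The welfare triangle lost has base Q* - Q_t = 1.6 and height t = 4, so DWL = (1/2)(1.6)(4) = 3.2.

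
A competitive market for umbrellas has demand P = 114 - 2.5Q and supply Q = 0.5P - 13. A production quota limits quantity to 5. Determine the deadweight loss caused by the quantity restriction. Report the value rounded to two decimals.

476.69

Rewriting supply in inverse form: P = 26 + 2Q.
Unrestricted equilibrium: Q* = (114 - 26)/(2.5 + 2) = 19.5556.
At Q = 5 the demand price is 114 - 2.5(5) = 101.5 and the supply price is 26 + 2(5) = 36.
Deadweight loss is the triangle between the curves from 5 to 19.5556: (1/2)(101.5 - 36)(19.5556 - 5) = 476.6944.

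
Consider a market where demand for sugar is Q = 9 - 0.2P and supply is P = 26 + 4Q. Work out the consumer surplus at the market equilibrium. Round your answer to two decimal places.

Rewriting demand in inverse form: P = 45 - 5Q.
Set 45 - 5Q = 26 + 4Q, which gives 19 = 9Q, so Q* = 2.1111 and P* = 45 - 5(2.1111) = 34.4444.
Consumer surplus is the triangle under demand above P*: (1/2)(2.1111)(45 - 34.4444) = (1/2)(2.1111)(10.5556) = 11.142.

11.14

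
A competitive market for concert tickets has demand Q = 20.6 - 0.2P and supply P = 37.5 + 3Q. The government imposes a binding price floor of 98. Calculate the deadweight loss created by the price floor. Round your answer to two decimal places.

206.64

Rewriting demand in inverse form: P = 103 - 5Q.
Without the control, 103 - 5Q = 37.5 + 3Q so Q* = 8.1875 and P* = 62.0625.
At the floor price 98, quantity demanded is (103 - 98)/5 = 1; demand is the short side, so Q = 1 trades at P = 98.
At Q = 1 the demand price is 98 and the supply price is 40.5. Deadweight loss is the triangle between the curves from 1 to 8.1875: (1/2)(98 - 40.5)(8.1875 - 1) = 206.6406.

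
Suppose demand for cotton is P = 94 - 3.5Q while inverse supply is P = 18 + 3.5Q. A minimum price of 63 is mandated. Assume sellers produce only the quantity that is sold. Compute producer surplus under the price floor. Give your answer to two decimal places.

261.29

Free-market equilibrium: 94 - 3.5Q = 18 + 3.5Q gives Q* = 10.8571, P* = 56.
At the floor price 63, quantity demanded is (94 - 63)/3.5 = 8.8571; demand is the short side, so Q = 8.8571 trades at P = 63.
The supply price at Q = 8.8571 is 49. PS is the trapezoid between 63 and supply over [0, 8.8571]: (1/2)[(63 - 18) + (63 - 49)](8.8571) = 261.2857.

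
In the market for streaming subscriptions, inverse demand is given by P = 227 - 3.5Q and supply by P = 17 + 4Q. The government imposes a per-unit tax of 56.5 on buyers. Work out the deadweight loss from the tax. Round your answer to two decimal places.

212.82

Without the tax, 227 - 3.5Q = 17 + 4Q so Q* = 28 and P* = 129.
A tax on buyers shifts demand down by 56.5: (227 - 56.5) - 3.5Q = 17 + 4Q, so Q_t = 20.4667. Buyers pay P_b = 155.3667; sellers receive P_s = P_b - 56.5 = 98.8667.
The welfare triangle lost has base Q* - Q_t = 7.5333 and height t = 56.5, so DWL = (1/2)(7.5333)(56.5) = 212.8167.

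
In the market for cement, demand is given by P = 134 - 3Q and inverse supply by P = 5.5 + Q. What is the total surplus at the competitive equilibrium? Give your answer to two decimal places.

2064.03

Equilibrium: 134 - 3Q = 5.5 + Q, so Q* = 32.125 and P* = 37.625.
Total surplus is the full triangle between the curves from 0 to Q*: (1/2)(32.125)(134 - 5.5) = 2064.0312.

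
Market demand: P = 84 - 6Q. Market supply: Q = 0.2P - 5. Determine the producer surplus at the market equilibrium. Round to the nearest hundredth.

71.92

Rewriting supply in inverse form: P = 25 + 5Q.
Setting demand equal to supply, 59 = 11Q, so Q* = 5.3636 and P* = 51.8182.
Producer surplus is the triangle above supply below P*: (1/2)(5.3636)(51.8182 - 25) = (1/2)(5.3636)(26.8182) = 71.9215.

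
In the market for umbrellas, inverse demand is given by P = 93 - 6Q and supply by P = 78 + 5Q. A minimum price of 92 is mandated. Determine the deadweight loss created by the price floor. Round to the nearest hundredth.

Without the control, 93 - 6Q = 78 + 5Q so Q* = 1.3636 and P* = 84.8182.
At the floor price 92, quantity demanded is (93 - 92)/6 = 0.1667; demand is the short side, so Q = 0.1667 trades at P = 92.
At Q = 0.1667 the demand price is 92 and the supply price is 78.8333. Deadweight loss is the triangle between the curves from 0.1667 to 1.3636: (1/2)(92 - 78.8333)(1.3636 - 0.1667) = 7.8801.

7.88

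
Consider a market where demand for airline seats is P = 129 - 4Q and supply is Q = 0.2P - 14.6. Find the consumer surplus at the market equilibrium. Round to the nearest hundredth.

Rewriting supply in inverse form: P = 73 + 5Q.
Equilibrium: 129 - 4Q = 73 + 5Q, so Q* = 6.2222 and P* = 104.1111.
CS is the area between the demand curve and P* from 0 to Q*: (1/2)(6.2222)(24.8889) = 77.4321.

77.43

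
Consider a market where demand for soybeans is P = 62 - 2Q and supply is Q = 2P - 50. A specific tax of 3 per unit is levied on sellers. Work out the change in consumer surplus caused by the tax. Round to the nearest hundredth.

Rewriting supply in inverse form: P = 25 + 0.5Q.
Without the tax, 62 - 2Q = 25 + 0.5Q so Q* = 14.8 and P* = 32.4.
A tax on sellers shifts supply up by 3: 62 - 2Q = 25 + 0.5Q + 3, so Q_t = 13.6. Buyers pay P_b = 34.8; sellers receive P_s = P_b - 3 = 31.8.
Consumers lose the trapezoid between P* and P_b out to Q_t plus the triangle from Q_t to Q*: change in CS = 184.96 - 219.04 = -34.08.

-34.08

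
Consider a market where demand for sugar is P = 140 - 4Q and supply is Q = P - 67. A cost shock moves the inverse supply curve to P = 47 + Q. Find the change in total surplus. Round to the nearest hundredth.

Rewriting supply in inverse form: P = 67 + Q.
Initial equilibrium: Q_0 = 14.6, P_0 = 81.6; CS_0 = (1/2)(14.6)(58.4) = 426.32, PS_0 = (1/2)(14.6)(14.6) = 106.58.
New equilibrium: 140 - 4Q = 47 + Q gives Q_1 = 18.6, P_1 = 65.6; CS_1 = 691.92, PS_1 = 172.98.
Change in total surplus = (691.92 + 172.98) - (426.32 + 106.58) = 332.

332.00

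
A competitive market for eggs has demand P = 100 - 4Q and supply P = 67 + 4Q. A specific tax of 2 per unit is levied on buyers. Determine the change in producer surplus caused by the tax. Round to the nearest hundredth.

-4.00

Without the tax, 100 - 4Q = 67 + 4Q so Q* = 4.125 and P* = 83.5.
With the tax, buyers' net willingness to pay falls by 2: (100 - 2) - 4Q = 67 + 4Q, so Q_t = 3.875. Buyers pay P_b = 84.5; sellers receive P_s = P_b - 2 = 82.5.
PS falls from (1/2)(4.125)(16.5) = 34.0312 to (1/2)(3.875)(15.5) = 30.0312, a change of -4.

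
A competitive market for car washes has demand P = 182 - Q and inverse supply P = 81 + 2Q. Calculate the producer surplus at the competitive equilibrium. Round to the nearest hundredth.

1133.44

Equilibrium: 182 - Q = 81 + 2Q, so Q* = 33.6667 and P* = 148.3333.
The supply curve's price intercept is 81, so PS = (1/2)(Q*)(P* - 81) = (1/2)(33.6667)(67.3333) = 1133.4444.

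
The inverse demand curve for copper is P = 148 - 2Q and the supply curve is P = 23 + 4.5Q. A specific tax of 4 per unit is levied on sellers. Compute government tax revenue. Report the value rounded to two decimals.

Without the tax, 148 - 2Q = 23 + 4.5Q so Q* = 19.2308 and P* = 109.5385.
A tax on sellers shifts supply up by 4: 148 - 2Q = 23 + 4.5Q + 4, so Q_t = 18.6154. Buyers pay P_b = 110.7692; sellers receive P_s = P_b - 4 = 106.7692.
Tax revenue = t x Q_t = 4 x 18.6154 = 74.4615.

74.46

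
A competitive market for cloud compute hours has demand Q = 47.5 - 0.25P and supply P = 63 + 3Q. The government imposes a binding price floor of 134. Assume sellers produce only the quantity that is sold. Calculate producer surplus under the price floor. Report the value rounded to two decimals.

Rewriting demand in inverse form: P = 190 - 4Q.
Without the control, 190 - 4Q = 63 + 3Q so Q* = 18.1429 and P* = 117.4286.
At P = 134, buyers demand (190 - 134)/4 = 14 while sellers would supply more, so the quantity traded is 14 at price 134.
The supply price at Q = 14 is 105. PS is the trapezoid between 134 and supply over [0, 14]: (1/2)[(134 - 63) + (134 - 105)](14) = 700.

700.00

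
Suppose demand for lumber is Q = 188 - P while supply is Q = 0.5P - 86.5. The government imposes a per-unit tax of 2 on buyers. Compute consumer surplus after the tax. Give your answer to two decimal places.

Rewriting demand in inverse form: P = 188 - Q.
Rewriting supply in inverse form: P = 173 + 2Q.
Without the tax, 188 - Q = 173 + 2Q so Q* = 5 and P* = 183.
With the tax, buyers' net willingness to pay falls by 2: (188 - 2) - Q = 173 + 2Q, so Q_t = 4.3333. Buyers pay P_b = 183.6667; sellers receive P_s = P_b - 2 = 181.6667.
CS = (1/2)(Q_t)(188 - P_b) = (1/2)(4.3333)(4.3333) = 9.3889.

9.39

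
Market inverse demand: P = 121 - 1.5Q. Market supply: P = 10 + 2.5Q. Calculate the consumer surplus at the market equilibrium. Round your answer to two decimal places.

Set 121 - 1.5Q = 10 + 2.5Q, which gives 111 = 4Q, so Q* = 27.75 and P* = 121 - 1.5(27.75) = 79.375.
The demand choke price is 121, so CS = (1/2)(Q*)(121 - P*) = (1/2)(27.75)(41.625) = 577.5469.

577.55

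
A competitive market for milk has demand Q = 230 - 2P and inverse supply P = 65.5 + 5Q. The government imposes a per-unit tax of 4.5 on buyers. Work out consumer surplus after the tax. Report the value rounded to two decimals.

Rewriting demand in inverse form: P = 115 - 0.5Q.
Pre-tax equilibrium: 115 - 0.5Q = 65.5 + 5Q gives Q* = 9, P* = 110.5.
A tax on buyers shifts demand down by 4.5: (115 - 4.5) - 0.5Q = 65.5 + 5Q, so Q_t = 8.1818. Buyers pay P_b = 110.9091; sellers receive P_s = P_b - 4.5 = 106.4091.
CS = (1/2)(Q_t)(115 - P_b) = (1/2)(8.1818)(4.0909) = 16.7355.

16.74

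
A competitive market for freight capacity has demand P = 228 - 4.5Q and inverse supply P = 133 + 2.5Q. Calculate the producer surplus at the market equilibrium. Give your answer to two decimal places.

230.23

Set 228 - 4.5Q = 133 + 2.5Q, which gives 95 = 7Q, so Q* = 13.5714 and P* = 228 - 4.5(13.5714) = 166.9286.
The supply curve's price intercept is 133, so PS = (1/2)(Q*)(P* - 133) = (1/2)(13.5714)(33.9286) = 230.2296.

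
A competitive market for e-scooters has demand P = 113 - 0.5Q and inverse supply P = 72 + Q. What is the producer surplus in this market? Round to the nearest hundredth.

Set 113 - 0.5Q = 72 + Q, which gives 41 = 1.5Q, so Q* = 27.3333 and P* = 113 - 0.5(27.3333) = 99.3333.
The supply curve's price intercept is 72, so PS = (1/2)(Q*)(P* - 72) = (1/2)(27.3333)(27.3333) = 373.5556.

373.56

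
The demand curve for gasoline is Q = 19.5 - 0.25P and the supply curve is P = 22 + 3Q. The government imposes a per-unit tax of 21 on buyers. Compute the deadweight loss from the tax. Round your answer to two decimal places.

Rewriting demand in inverse form: P = 78 - 4Q.
Without the tax, 78 - 4Q = 22 + 3Q so Q* = 8 and P* = 46.
A tax on buyers shifts demand down by 21: (78 - 21) - 4Q = 22 + 3Q, so Q_t = 5. Buyers pay P_b = 58; sellers receive P_s = P_b - 21 = 37.
Deadweight loss is the triangle between the curves from Q_t to Q*: (1/2)(8 - 5)(21) = 31.5.

31.50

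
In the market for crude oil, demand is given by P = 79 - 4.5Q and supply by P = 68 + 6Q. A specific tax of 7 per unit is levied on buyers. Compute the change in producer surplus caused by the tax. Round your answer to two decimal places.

Without the tax, 79 - 4.5Q = 68 + 6Q so Q* = 1.0476 and P* = 74.2857.
With the tax, buyers' net willingness to pay falls by 7: (79 - 7) - 4.5Q = 68 + 6Q, so Q_t = 0.381. Buyers pay P_b = 77.2857; sellers receive P_s = P_b - 7 = 70.2857.
PS falls from (1/2)(1.0476)(6.2857) = 3.2925 to (1/2)(0.381)(2.2857) = 0.4354, a change of -2.8571.

-2.86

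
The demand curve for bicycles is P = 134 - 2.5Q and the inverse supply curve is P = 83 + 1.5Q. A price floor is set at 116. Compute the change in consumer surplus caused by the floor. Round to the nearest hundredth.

-138.40

Without the control, 134 - 2.5Q = 83 + 1.5Q so Q* = 12.75 and P* = 102.125.
At the floor price 116, quantity demanded is (134 - 116)/2.5 = 7.2; demand is the short side, so Q = 7.2 trades at P = 116.
CS goes from (1/2)(12.75)(31.875) = 203.2031 to 64.8 (computed as (134 - 116)(7.2) - (1/2)(2.5)(7.2)^2), a change of -138.4031.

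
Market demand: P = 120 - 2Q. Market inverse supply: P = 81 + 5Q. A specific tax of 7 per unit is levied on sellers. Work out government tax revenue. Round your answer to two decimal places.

32.00

Without the tax, 120 - 2Q = 81 + 5Q so Q* = 5.5714 and P* = 108.8571.
A tax on sellers shifts supply up by 7: 120 - 2Q = 81 + 5Q + 7, so Q_t = 4.5714. Buyers pay P_b = 110.8571; sellers receive P_s = P_b - 7 = 103.8571.
Tax revenue = t x Q_t = 7 x 4.5714 = 32.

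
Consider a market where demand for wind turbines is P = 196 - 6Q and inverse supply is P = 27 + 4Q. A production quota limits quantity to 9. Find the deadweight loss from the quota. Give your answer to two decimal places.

Without the quota, 196 - 6Q = 27 + 4Q gives Q* = 16.9.
At Q = 9 the demand price is 196 - 6(9) = 142 and the supply price is 27 + 4(9) = 63.
DWL = (1/2)(gap between curves at 9) x (Q* - 9) = (1/2)(79)(7.9) = 312.05.

312.05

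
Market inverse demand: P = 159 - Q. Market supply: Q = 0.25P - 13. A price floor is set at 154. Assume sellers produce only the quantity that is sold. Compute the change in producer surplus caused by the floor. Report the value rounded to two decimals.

-455.92

Rewriting supply in inverse form: P = 52 + 4Q.
Without the control, 159 - Q = 52 + 4Q so Q* = 21.4 and P* = 137.6.
At P = 154, buyers demand (159 - 154)/1 = 5 while sellers would supply more, so the quantity traded is 5 at price 154.
PS goes from (1/2)(21.4)(85.6) = 915.92 to 460 (computed as (154 - 52)(5) - (1/2)(4)(5)^2), a change of -455.92.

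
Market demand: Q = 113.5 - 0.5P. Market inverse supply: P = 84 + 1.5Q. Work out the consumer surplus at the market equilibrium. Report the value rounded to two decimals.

1669.31

Rewriting demand in inverse form: P = 227 - 2Q.
Set 227 - 2Q = 84 + 1.5Q, which gives 143 = 3.5Q, so Q* = 40.8571 and P* = 227 - 2(40.8571) = 145.2857.
Consumer surplus is the triangle under demand above P*: (1/2)(40.8571)(227 - 145.2857) = (1/2)(40.8571)(81.7143) = 1669.3061.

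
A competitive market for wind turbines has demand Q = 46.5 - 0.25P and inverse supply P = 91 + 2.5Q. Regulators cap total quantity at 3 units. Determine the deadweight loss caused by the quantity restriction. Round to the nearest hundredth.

438.48

Rewriting demand in inverse form: P = 186 - 4Q.
Unrestricted equilibrium: Q* = (186 - 91)/(4 + 2.5) = 14.6154.
At Q = 3 the demand price is 186 - 4(3) = 174 and the supply price is 91 + 2.5(3) = 98.5.
DWL = (1/2)(gap between curves at 3) x (Q* - 3) = (1/2)(75.5)(11.6154) = 438.4808.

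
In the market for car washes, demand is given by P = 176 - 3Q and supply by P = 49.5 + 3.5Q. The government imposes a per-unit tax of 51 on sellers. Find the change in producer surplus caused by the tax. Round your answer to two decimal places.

Pre-tax equilibrium: 176 - 3Q = 49.5 + 3.5Q gives Q* = 19.4615, P* = 117.6154.
A tax on sellers shifts supply up by 51: 176 - 3Q = 49.5 + 3.5Q + 51, so Q_t = 11.6154. Buyers pay P_b = 141.1538; sellers receive P_s = P_b - 51 = 90.1538.
PS falls from (1/2)(19.4615)(68.1154) = 662.8151 to (1/2)(11.6154)(40.6538) = 236.105, a change of -426.7101.

-426.71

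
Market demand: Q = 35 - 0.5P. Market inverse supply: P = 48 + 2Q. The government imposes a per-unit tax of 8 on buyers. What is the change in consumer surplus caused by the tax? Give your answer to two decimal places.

Rewriting demand in inverse form: P = 70 - 2Q.
Without the tax, 70 - 2Q = 48 + 2Q so Q* = 5.5 and P* = 59.
A tax on buyers shifts demand down by 8: (70 - 8) - 2Q = 48 + 2Q, so Q_t = 3.5. Buyers pay P_b = 63; sellers receive P_s = P_b - 8 = 55.
CS falls from (1/2)(5.5)(11) = 30.25 to (1/2)(3.5)(7) = 12.25, a change of -18.

-18.00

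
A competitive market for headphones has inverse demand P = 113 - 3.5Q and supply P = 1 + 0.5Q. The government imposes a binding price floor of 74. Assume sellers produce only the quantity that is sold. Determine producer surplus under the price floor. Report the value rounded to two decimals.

782.39

Free-market equilibrium: 113 - 3.5Q = 1 + 0.5Q gives Q* = 28, P* = 15.
At P = 74, buyers demand (113 - 74)/3.5 = 11.1429 while sellers would supply more, so the quantity traded is 11.1429 at price 74.
The supply price at Q = 11.1429 is 6.5714. PS is the trapezoid between 74 and supply over [0, 11.1429]: (1/2)[(74 - 1) + (74 - 6.5714)](11.1429) = 782.3878.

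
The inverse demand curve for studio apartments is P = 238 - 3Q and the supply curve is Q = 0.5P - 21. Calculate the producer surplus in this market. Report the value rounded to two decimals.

1536.64

Rewriting supply in inverse form: P = 42 + 2Q.
Equilibrium: 238 - 3Q = 42 + 2Q, so Q* = 39.2 and P* = 120.4.
Producer surplus is the triangle above supply below P*: (1/2)(39.2)(120.4 - 42) = (1/2)(39.2)(78.4) = 1536.64.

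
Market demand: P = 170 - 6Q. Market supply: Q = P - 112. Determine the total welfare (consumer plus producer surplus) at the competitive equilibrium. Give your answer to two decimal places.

240.29

Rewriting supply in inverse form: P = 112 + Q.
Setting demand equal to supply, 58 = 7Q, so Q* = 8.2857 and P* = 120.2857.
CS = (1/2)(8.2857)(49.7143) = 205.9592 and PS = (1/2)(8.2857)(8.2857) = 34.3265, so total surplus = 240.2857.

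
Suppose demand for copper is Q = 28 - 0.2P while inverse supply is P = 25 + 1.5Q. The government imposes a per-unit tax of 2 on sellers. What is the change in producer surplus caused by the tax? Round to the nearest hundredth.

Rewriting demand in inverse form: P = 140 - 5Q.
Pre-tax equilibrium: 140 - 5Q = 25 + 1.5Q gives Q* = 17.6923, P* = 51.5385.
A tax on sellers shifts supply up by 2: 140 - 5Q = 25 + 1.5Q + 2, so Q_t = 17.3846. Buyers pay P_b = 53.0769; sellers receive P_s = P_b - 2 = 51.0769.
PS falls from (1/2)(17.6923)(26.5385) = 234.7633 to (1/2)(17.3846)(26.0769) = 226.6686, a change of -8.0947.

-8.09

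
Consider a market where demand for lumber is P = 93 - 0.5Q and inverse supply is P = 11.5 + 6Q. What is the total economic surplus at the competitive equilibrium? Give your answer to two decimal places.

Setting demand equal to supply, 81.5 = 6.5Q, so Q* = 12.5385 and P* = 86.7308.
CS = (1/2)(12.5385)(6.2692) = 39.3033 and PS = (1/2)(12.5385)(75.2308) = 471.6391, so total surplus = 510.9423.

510.94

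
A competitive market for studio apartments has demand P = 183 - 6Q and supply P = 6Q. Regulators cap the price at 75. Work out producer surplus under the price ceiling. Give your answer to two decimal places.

Without the control, 183 - 6Q = 6Q so Q* = 15.25 and P* = 91.5.
At the ceiling price 75, quantity supplied is (75 - 0)/6 = 12.5; supply is the short side, so Q = 12.5 trades at P = 75.
PS is the triangle above supply below 75: (1/2)(12.5)(75 - 0) = 468.75.

468.75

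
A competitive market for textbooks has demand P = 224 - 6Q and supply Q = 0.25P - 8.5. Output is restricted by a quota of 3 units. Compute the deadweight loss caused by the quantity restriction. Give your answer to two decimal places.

1280.00

Rewriting supply in inverse form: P = 34 + 4Q.
Unrestricted equilibrium: Q* = (224 - 34)/(6 + 4) = 19.
At Q = 3 the demand price is 224 - 6(3) = 206 and the supply price is 34 + 4(3) = 46.
DWL = (1/2)(gap between curves at 3) x (Q* - 3) = (1/2)(160)(16) = 1280.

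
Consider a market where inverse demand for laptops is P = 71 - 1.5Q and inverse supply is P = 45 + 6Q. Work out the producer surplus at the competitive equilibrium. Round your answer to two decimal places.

Set 71 - 1.5Q = 45 + 6Q, which gives 26 = 7.5Q, so Q* = 3.4667 and P* = 71 - 1.5(3.4667) = 65.8.
Producer surplus is the triangle above supply below P*: (1/2)(3.4667)(65.8 - 45) = (1/2)(3.4667)(20.8) = 36.0533.

36.05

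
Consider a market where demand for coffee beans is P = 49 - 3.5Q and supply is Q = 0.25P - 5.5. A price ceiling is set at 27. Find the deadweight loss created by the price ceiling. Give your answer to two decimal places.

Rewriting supply in inverse form: P = 22 + 4Q.
Without the control, 49 - 3.5Q = 22 + 4Q so Q* = 3.6 and P* = 36.4.
At the ceiling price 27, quantity supplied is (27 - 22)/4 = 1.25; supply is the short side, so Q = 1.25 trades at P = 27.
The lost-trades triangle has base Q* - 1.25 = 2.35 and height equal to the gap between the curves at Q = 1.25, which is 44.625 - 27 = 17.625. DWL = (1/2)(2.35)(17.625) = 20.7094.

20.71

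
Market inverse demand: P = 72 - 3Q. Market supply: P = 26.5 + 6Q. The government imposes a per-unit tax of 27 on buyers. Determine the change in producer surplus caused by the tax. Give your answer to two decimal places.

-64.00

Pre-tax equilibrium: 72 - 3Q = 26.5 + 6Q gives Q* = 5.0556, P* = 56.8333.
With the tax, buyers' net willingness to pay falls by 27: (72 - 27) - 3Q = 26.5 + 6Q, so Q_t = 2.0556. Buyers pay P_b = 65.8333; sellers receive P_s = P_b - 27 = 38.8333.
PS falls from (1/2)(5.0556)(30.3333) = 76.6759 to (1/2)(2.0556)(12.3333) = 12.6759, a change of -64.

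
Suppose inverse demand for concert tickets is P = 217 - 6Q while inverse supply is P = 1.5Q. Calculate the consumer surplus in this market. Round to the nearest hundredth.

Setting demand equal to supply, 217 = 7.5Q, so Q* = 28.9333 and P* = 43.4.
Consumer surplus is the triangle under demand above P*: (1/2)(28.9333)(217 - 43.4) = (1/2)(28.9333)(173.6) = 2511.4133.

2511.41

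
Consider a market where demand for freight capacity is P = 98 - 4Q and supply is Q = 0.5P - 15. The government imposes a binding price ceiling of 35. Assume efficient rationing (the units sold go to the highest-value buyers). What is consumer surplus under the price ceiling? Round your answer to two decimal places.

Rewriting supply in inverse form: P = 30 + 2Q.
Free-market equilibrium: 98 - 4Q = 30 + 2Q gives Q* = 11.3333, P* = 52.6667.
At the ceiling price 35, quantity supplied is (35 - 30)/2 = 2.5; supply is the short side, so Q = 2.5 trades at P = 35.
The demand price at Q = 2.5 is 88. CS is the trapezoid between demand and 35 over [0, 2.5]: (1/2)[(98 - 35) + (88 - 35)](2.5) = 145.

145.00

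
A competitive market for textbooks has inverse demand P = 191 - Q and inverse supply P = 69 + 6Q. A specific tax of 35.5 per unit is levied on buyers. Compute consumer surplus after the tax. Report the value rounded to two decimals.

76.35

Without the tax, 191 - Q = 69 + 6Q so Q* = 17.4286 and P* = 173.5714.
With the tax, buyers' net willingness to pay falls by 35.5: (191 - 35.5) - Q = 69 + 6Q, so Q_t = 12.3571. Buyers pay P_b = 178.6429; sellers receive P_s = P_b - 35.5 = 143.1429.
Consumer surplus is the triangle under demand above P_b: (1/2)(12.3571)(191 - 178.6429) = 76.3495.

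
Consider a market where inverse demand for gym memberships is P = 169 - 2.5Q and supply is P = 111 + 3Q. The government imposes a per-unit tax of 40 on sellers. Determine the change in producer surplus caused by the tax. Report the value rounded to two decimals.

Pre-tax equilibrium: 169 - 2.5Q = 111 + 3Q gives Q* = 10.5455, P* = 142.6364.
With the tax, sellers need 40 more per unit: 169 - 2.5Q = 111 + 3Q + 40, so Q_t = 3.2727. Buyers pay P_b = 160.8182; sellers receive P_s = P_b - 40 = 120.8182.
Producers lose the trapezoid between P_s and P* out to Q_t plus the triangle from Q_t to Q*: change in PS = 16.0661 - 166.8099 = -150.7438.

-150.74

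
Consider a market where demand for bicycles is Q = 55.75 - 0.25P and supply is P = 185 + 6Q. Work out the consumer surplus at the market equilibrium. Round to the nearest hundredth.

28.88

Rewriting demand in inverse form: P = 223 - 4Q.
Equilibrium: 223 - 4Q = 185 + 6Q, so Q* = 3.8 and P* = 207.8.
The demand choke price is 223, so CS = (1/2)(Q*)(223 - P*) = (1/2)(3.8)(15.2) = 28.88.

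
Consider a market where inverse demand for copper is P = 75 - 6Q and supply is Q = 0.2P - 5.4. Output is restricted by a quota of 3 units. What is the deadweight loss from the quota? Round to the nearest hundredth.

10.23

Rewriting supply in inverse form: P = 27 + 5Q.
Without the quota, 75 - 6Q = 27 + 5Q gives Q* = 4.3636.
At Q = 3 the demand price is 75 - 6(3) = 57 and the supply price is 27 + 5(3) = 42.
DWL = (1/2)(gap between curves at 3) x (Q* - 3) = (1/2)(15)(1.3636) = 10.2273.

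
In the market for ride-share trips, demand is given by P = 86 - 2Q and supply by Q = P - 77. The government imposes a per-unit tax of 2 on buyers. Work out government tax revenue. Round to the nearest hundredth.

Rewriting supply in inverse form: P = 77 + Q.
Pre-tax equilibrium: 86 - 2Q = 77 + Q gives Q* = 3, P* = 80.
A tax on buyers shifts demand down by 2: (86 - 2) - 2Q = 77 + Q, so Q_t = 2.3333. Buyers pay P_b = 81.3333; sellers receive P_s = P_b - 2 = 79.3333.
Revenue is the tax times quantity traded: 2 x 2.3333 = 4.6667.

4.67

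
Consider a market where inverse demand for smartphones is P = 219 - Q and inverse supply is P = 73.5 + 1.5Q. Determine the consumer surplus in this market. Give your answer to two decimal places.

1693.62

Equilibrium: 219 - Q = 73.5 + 1.5Q, so Q* = 58.2 and P* = 160.8.
Consumer surplus is the triangle under demand above P*: (1/2)(58.2)(219 - 160.8) = (1/2)(58.2)(58.2) = 1693.62.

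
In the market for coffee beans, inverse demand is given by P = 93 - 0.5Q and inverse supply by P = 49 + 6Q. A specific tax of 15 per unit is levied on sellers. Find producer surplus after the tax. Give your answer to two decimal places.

59.72

Pre-tax equilibrium: 93 - 0.5Q = 49 + 6Q gives Q* = 6.7692, P* = 89.6154.
A tax on sellers shifts supply up by 15: 93 - 0.5Q = 49 + 6Q + 15, so Q_t = 4.4615. Buyers pay P_b = 90.7692; sellers receive P_s = P_b - 15 = 75.7692.
Producer surplus is the triangle above supply below P_s: (1/2)(4.4615)(75.7692 - 49) = 59.716.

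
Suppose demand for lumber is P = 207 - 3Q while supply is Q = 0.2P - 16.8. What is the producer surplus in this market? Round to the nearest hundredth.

590.98

Rewriting supply in inverse form: P = 84 + 5Q.
Equilibrium: 207 - 3Q = 84 + 5Q, so Q* = 15.375 and P* = 160.875.
PS is the area between P* and the supply curve from 0 to Q*: (1/2)(15.375)(76.875) = 590.9766.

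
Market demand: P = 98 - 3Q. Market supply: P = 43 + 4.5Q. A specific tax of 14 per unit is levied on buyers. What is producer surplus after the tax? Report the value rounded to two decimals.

Pre-tax equilibrium: 98 - 3Q = 43 + 4.5Q gives Q* = 7.3333, P* = 76.
A tax on buyers shifts demand down by 14: (98 - 14) - 3Q = 43 + 4.5Q, so Q_t = 5.4667. Buyers pay P_b = 81.6; sellers receive P_s = P_b - 14 = 67.6.
Producer surplus is the triangle above supply below P_s: (1/2)(5.4667)(67.6 - 43) = 67.24.

67.24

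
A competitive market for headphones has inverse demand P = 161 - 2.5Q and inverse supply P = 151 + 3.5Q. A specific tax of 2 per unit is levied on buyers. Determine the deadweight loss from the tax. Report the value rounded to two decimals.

Pre-tax equilibrium: 161 - 2.5Q = 151 + 3.5Q gives Q* = 1.6667, P* = 156.8333.
With the tax, buyers' net willingness to pay falls by 2: (161 - 2) - 2.5Q = 151 + 3.5Q, so Q_t = 1.3333. Buyers pay P_b = 157.6667; sellers receive P_s = P_b - 2 = 155.6667.
Deadweight loss is the triangle between the curves from Q_t to Q*: (1/2)(1.6667 - 1.3333)(2) = 0.3333.

0.33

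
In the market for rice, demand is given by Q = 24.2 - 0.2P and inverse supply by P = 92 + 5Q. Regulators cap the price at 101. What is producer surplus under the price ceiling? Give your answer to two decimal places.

8.10

Rewriting demand in inverse form: P = 121 - 5Q.
Without the control, 121 - 5Q = 92 + 5Q so Q* = 2.9 and P* = 106.5.
At the ceiling price 101, quantity supplied is (101 - 92)/5 = 1.8; supply is the short side, so Q = 1.8 trades at P = 101.
PS is the triangle above supply below 101: (1/2)(1.8)(101 - 92) = 8.1.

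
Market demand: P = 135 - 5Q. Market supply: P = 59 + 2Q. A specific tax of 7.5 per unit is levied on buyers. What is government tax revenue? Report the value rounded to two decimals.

Pre-tax equilibrium: 135 - 5Q = 59 + 2Q gives Q* = 10.8571, P* = 80.7143.
With the tax, buyers' net willingness to pay falls by 7.5: (135 - 7.5) - 5Q = 59 + 2Q, so Q_t = 9.7857. Buyers pay P_b = 86.0714; sellers receive P_s = P_b - 7.5 = 78.5714.
Revenue is the tax times quantity traded: 7.5 x 9.7857 = 73.3929.

73.39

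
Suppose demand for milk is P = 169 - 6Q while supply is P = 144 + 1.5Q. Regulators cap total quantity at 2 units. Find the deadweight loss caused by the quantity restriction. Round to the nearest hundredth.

6.67

Without the quota, 169 - 6Q = 144 + 1.5Q gives Q* = 3.3333.
At Q = 2 the demand price is 169 - 6(2) = 157 and the supply price is 144 + 1.5(2) = 147.
Deadweight loss is the triangle between the curves from 2 to 3.3333: (1/2)(157 - 147)(3.3333 - 2) = 6.6667.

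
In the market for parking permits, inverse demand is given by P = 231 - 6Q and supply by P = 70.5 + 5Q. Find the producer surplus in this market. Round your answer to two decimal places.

532.24

Equilibrium: 231 - 6Q = 70.5 + 5Q, so Q* = 14.5909 and P* = 143.4545.
Producer surplus is the triangle above supply below P*: (1/2)(14.5909)(143.4545 - 70.5) = (1/2)(14.5909)(72.9545) = 532.2366.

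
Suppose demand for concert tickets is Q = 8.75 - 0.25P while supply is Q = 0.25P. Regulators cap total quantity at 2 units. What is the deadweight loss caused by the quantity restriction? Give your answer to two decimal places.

Rewriting demand in inverse form: P = 35 - 4Q.
Rewriting supply in inverse form: P = 4Q.
Without the quota, 35 - 4Q = 4Q gives Q* = 4.375.
At Q = 2 the demand price is 35 - 4(2) = 27 and the supply price is 0 + 4(2) = 8.
Deadweight loss is the triangle between the curves from 2 to 4.375: (1/2)(27 - 8)(4.375 - 2) = 22.5625.

22.56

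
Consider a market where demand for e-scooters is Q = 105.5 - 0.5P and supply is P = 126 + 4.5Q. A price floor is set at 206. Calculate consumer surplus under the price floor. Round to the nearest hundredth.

Rewriting demand in inverse form: P = 211 - 2Q.
Free-market equilibrium: 211 - 2Q = 126 + 4.5Q gives Q* = 13.0769, P* = 184.8462.
At the floor price 206, quantity demanded is (211 - 206)/2 = 2.5; demand is the short side, so Q = 2.5 trades at P = 206.
CS is the triangle under demand above 206: (1/2)(2.5)(211 - 206) = 6.25.

6.25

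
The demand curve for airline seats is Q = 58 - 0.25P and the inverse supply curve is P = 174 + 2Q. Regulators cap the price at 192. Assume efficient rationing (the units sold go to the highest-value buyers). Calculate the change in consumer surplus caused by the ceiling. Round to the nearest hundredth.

11.11

Rewriting demand in inverse form: P = 232 - 4Q.
Free-market equilibrium: 232 - 4Q = 174 + 2Q gives Q* = 9.6667, P* = 193.3333.
At P = 192, sellers supply (192 - 174)/2 = 9 while buyers want more, so the quantity traded is 9 at price 192.
CS goes from (1/2)(9.6667)(38.6667) = 186.8889 to 198 (computed as (232 - 192)(9) - (1/2)(4)(9)^2), a change of 11.1111.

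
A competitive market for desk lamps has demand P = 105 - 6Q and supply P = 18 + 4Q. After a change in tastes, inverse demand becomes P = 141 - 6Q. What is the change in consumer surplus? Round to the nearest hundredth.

Initial equilibrium: Q_0 = 8.7, P_0 = 52.8; CS_0 = (1/2)(8.7)(52.2) = 227.07, PS_0 = (1/2)(8.7)(34.8) = 151.38.
New equilibrium: 141 - 6Q = 18 + 4Q gives Q_1 = 12.3, P_1 = 67.2; CS_1 = 453.87, PS_1 = 302.58.
Change in consumer surplus = 453.87 - 227.07 = 226.8.

226.80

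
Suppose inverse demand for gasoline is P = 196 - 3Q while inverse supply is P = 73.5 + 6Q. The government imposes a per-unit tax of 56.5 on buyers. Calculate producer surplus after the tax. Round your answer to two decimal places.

161.33

Pre-tax equilibrium: 196 - 3Q = 73.5 + 6Q gives Q* = 13.6111, P* = 155.1667.
A tax on buyers shifts demand down by 56.5: (196 - 56.5) - 3Q = 73.5 + 6Q, so Q_t = 7.3333. Buyers pay P_b = 174; sellers receive P_s = P_b - 56.5 = 117.5.
PS = (1/2)(Q_t)(P_s - 73.5) = (1/2)(7.3333)(44) = 161.3333.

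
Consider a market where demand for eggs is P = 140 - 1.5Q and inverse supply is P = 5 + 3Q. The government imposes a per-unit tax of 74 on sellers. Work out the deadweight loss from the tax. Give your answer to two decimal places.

608.44

Pre-tax equilibrium: 140 - 1.5Q = 5 + 3Q gives Q* = 30, P* = 95.
With the tax, sellers need 74 more per unit: 140 - 1.5Q = 5 + 3Q + 74, so Q_t = 13.5556. Buyers pay P_b = 119.6667; sellers receive P_s = P_b - 74 = 45.6667.
Deadweight loss is the triangle between the curves from Q_t to Q*: (1/2)(30 - 13.5556)(74) = 608.4444.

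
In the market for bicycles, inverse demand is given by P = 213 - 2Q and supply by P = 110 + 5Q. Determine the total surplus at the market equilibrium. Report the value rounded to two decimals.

Set 213 - 2Q = 110 + 5Q, which gives 103 = 7Q, so Q* = 14.7143 and P* = 213 - 2(14.7143) = 183.5714.
CS = (1/2)(14.7143)(29.4286) = 216.5102 and PS = (1/2)(14.7143)(73.5714) = 541.2755, so total surplus = 757.7857.

757.79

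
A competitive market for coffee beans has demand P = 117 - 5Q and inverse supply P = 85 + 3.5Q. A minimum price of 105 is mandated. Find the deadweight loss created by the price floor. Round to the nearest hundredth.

Without the control, 117 - 5Q = 85 + 3.5Q so Q* = 3.7647 and P* = 98.1765.
At P = 105, buyers demand (117 - 105)/5 = 2.4 while sellers would supply more, so the quantity traded is 2.4 at price 105.
At Q = 2.4 the demand price is 105 and the supply price is 93.4. Deadweight loss is the triangle between the curves from 2.4 to 3.7647: (1/2)(105 - 93.4)(3.7647 - 2.4) = 7.9153.

7.92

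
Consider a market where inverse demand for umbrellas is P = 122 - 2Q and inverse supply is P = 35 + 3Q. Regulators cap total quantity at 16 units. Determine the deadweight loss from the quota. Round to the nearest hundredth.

4.90

Unrestricted equilibrium: Q* = (122 - 35)/(2 + 3) = 17.4.
At Q = 16 the demand price is 122 - 2(16) = 90 and the supply price is 35 + 3(16) = 83.
Deadweight loss is the triangle between the curves from 16 to 17.4: (1/2)(90 - 83)(17.4 - 16) = 4.9.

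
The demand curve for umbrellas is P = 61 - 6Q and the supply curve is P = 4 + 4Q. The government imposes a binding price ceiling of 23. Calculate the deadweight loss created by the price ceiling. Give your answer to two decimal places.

4.51

Without the control, 61 - 6Q = 4 + 4Q so Q* = 5.7 and P* = 26.8.
At P = 23, sellers supply (23 - 4)/4 = 4.75 while buyers want more, so the quantity traded is 4.75 at price 23.
The lost-trades triangle has base Q* - 4.75 = 0.95 and height equal to the gap between the curves at Q = 4.75, which is 32.5 - 23 = 9.5. DWL = (1/2)(0.95)(9.5) = 4.5125.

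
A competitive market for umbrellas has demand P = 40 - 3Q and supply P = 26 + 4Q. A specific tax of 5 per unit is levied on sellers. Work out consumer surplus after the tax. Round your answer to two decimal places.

Pre-tax equilibrium: 40 - 3Q = 26 + 4Q gives Q* = 2, P* = 34.
A tax on sellers shifts supply up by 5: 40 - 3Q = 26 + 4Q + 5, so Q_t = 1.2857. Buyers pay P_b = 36.1429; sellers receive P_s = P_b - 5 = 31.1429.
CS = (1/2)(Q_t)(40 - P_b) = (1/2)(1.2857)(3.8571) = 2.4796.

2.48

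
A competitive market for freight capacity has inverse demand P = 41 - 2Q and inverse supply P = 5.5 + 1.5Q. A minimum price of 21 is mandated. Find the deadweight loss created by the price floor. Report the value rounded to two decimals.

Without the control, 41 - 2Q = 5.5 + 1.5Q so Q* = 10.1429 and P* = 20.7143.
At the floor price 21, quantity demanded is (41 - 21)/2 = 10; demand is the short side, so Q = 10 trades at P = 21.
At Q = 10 the demand price is 21 and the supply price is 20.5. Deadweight loss is the triangle between the curves from 10 to 10.1429: (1/2)(21 - 20.5)(10.1429 - 10) = 0.0357.

0.04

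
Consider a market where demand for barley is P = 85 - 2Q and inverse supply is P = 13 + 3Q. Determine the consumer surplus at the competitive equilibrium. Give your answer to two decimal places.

Equilibrium: 85 - 2Q = 13 + 3Q, so Q* = 14.4 and P* = 56.2.
Consumer surplus is the triangle under demand above P*: (1/2)(14.4)(85 - 56.2) = (1/2)(14.4)(28.8) = 207.36.

207.36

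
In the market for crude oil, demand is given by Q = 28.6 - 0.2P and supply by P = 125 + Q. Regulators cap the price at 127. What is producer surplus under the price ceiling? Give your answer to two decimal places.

Rewriting demand in inverse form: P = 143 - 5Q.
Without the control, 143 - 5Q = 125 + Q so Q* = 3 and P* = 128.
At the ceiling price 127, quantity supplied is (127 - 125)/1 = 2; supply is the short side, so Q = 2 trades at P = 127.
PS is the triangle above supply below 127: (1/2)(2)(127 - 125) = 2.

2.00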